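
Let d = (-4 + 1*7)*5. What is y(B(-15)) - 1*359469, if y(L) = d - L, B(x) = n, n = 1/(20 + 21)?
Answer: -14737615/41 ≈ -3.5945e+5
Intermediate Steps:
d = 15 (d = (-4 + 7)*5 = 3*5 = 15)
n = 1/41 ≈ 0.024390
B(x) = 1/41
y(L) = 15 - L
y(B(-15)) - 1*359469 = (15 - 1*1/41) - 1*359469 = (15 - 1/41) - 359469 = 614/41 - 359469 = -14737615/41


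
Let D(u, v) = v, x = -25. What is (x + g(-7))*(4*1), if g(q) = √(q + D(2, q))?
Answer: -100 + 4*I*√14 ≈ -100.0 + 14.967*I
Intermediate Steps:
g(q) = √2*√q (g(q) = √(q + q) = √(2*q) = √2*√q)
(x + g(-7))*(4*1) = (-25 + √2*√(-7))*(4*1) = (-25 + √2*(I*√7))*4 = (-25 + I*√14)*4 = -100 + 4*I*√14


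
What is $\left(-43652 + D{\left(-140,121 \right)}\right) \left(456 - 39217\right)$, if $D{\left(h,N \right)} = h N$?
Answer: $2348606512$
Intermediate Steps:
$D{\left(h,N \right)} = N h$
$\left(-43652 + D{\left(-140,121 \right)}\right) \left(456 - 39217\right) = \left(-43652 + 121 \left(-140\right)\right) \left(456 - 39217\right) = \left(-43652 - 16940\right) \left(456 - 39217\right) = \left(-60592\right) \left(-38761\right) = 2348606512$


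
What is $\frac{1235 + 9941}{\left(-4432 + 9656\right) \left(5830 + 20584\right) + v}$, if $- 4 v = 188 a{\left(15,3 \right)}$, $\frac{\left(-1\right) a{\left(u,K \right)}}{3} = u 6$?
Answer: $\frac{5588}{68999713} \approx 8.0986 \cdot 10^{-5}$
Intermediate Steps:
$a{\left(u,K \right)} = - 18 u$ ($a{\left(u,K \right)} = - 3 u 6 = - 3 \cdot 6 u = - 18 u$)
$v = 12690$ ($v = - \frac{188 \left(\left(-18\right) 15\right)}{4} = - \frac{188 \left(-270\right)}{4} = \left(- \frac{1}{4}\right) \left(-50760\right) = 12690$)
$\frac{1235 + 9941}{\left(-4432 + 9656\right) \left(5830 + 20584\right) + v} = \frac{1235 + 9941}{\left(-4432 + 9656\right) \left(5830 + 20584\right) + 12690} = \frac{11176}{5224 \cdot 26414 + 12690} = \frac{11176}{137986736 + 12690} = \frac{11176}{137999426} = 11176 \cdot \frac{1}{137999426} = \frac{5588}{68999713}$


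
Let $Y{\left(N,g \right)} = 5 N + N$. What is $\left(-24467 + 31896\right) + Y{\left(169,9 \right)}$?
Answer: $8443$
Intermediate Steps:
$Y{\left(N,g \right)} = 6 N$
$\left(-24467 + 31896\right) + Y{\left(169,9 \right)} = \left(-24467 + 31896\right) + 6 \cdot 169 = 7429 + 1014 = 8443$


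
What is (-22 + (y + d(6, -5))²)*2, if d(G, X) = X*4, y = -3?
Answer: 1014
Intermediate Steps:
d(G, X) = 4*X
(-22 + (y + d(6, -5))²)*2 = (-22 + (-3 + 4*(-5))²)*2 = (-22 + (-3 - 20)²)*2 = (-22 + (-23)²)*2 = (-22 + 529)*2 = 507*2 = 1014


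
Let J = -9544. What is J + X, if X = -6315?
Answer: -15859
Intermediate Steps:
J + X = -9544 - 6315 = -15859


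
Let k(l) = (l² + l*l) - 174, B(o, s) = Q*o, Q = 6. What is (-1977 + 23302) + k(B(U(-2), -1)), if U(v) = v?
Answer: 21439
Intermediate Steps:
B(o, s) = 6*o
k(l) = -174 + 2*l² (k(l) = (l² + l²) - 174 = 2*l² - 174 = -174 + 2*l²)
(-1977 + 23302) + k(B(U(-2), -1)) = (-1977 + 23302) + (-174 + 2*(6*(-2))²) = 21325 + (-174 + 2*(-12)²) = 21325 + (-174 + 2*144) = 21325 + (-174 + 288) = 21325 + 114 = 21439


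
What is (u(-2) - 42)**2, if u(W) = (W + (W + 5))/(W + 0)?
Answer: 7225/4 ≈ 1806.3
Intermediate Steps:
u(W) = (5 + 2*W)/W (u(W) = (W + (5 + W))/W = (5 + 2*W)/W)
(u(-2) - 42)**2 = ((2 + 5/(-2)) - 42)**2 = ((2 + 5*(-1/2)) - 42)**2 = ((2 - 5/2) - 42)**2 = (-1/2 - 42)**2 = (-85/2)**2 = 7225/4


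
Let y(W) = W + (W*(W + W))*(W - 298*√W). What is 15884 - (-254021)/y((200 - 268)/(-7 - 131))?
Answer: 519638824398085975/32751766142558 - 49735118074644*√2346/963287239487 ≈ 13365.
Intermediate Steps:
y(W) = W + 2*W²*(W - 298*√W) (y(W) = W + (W*(2*W))*(W - 298*√W) = W + (2*W²)*(W - 298*√W) = W + 2*W²*(W - 298*√W))
15884 - (-254021)/y((200 - 268)/(-7 - 131)) = 15884 - (-254021)/((200 - 268)/(-7 - 131) - 596*9248*√17*(-1/(-7 - 131))^(5/2) + 2*((200 - 268)/(-7 - 131))³) = 15884 - (-254021)/(-68/(-138) - 596*9248*√17*(-1/(-138))^(5/2) + 2*(-68/(-138))³) = 15884 - (-254021)/(-68*(-1/138) - 596*1156*√2346/328509 + 2*(-68*(-1/138))³) = 15884 - (-254021)/(34/69 - 688976*√2346/328509 + 2*(34/69)³) = 15884 - (-254021)/(34/69 - 688976*√2346/328509 + 2*(39304/328509)) = 15884 - (-254021)/(34/69 - 688976*√2346/328509 + 78608/328509) = 15884 - (-254021)/(240482/328509 - 688976*√2346/328509) = 15884 + 254021/(240482/328509 - 688976*√2346/328509)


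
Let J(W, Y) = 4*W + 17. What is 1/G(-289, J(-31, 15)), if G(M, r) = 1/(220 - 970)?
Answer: -750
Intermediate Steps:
J(W, Y) = 17 + 4*W
G(M, r) = -1/750 (G(M, r) = 1/(-750) = -1/750)
1/G(-289, J(-31, 15)) = 1/(-1/750) = -750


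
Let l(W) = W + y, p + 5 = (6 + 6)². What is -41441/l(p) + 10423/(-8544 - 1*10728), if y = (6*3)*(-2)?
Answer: -799724521/1985016 ≈ -402.88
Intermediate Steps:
y = -36 (y = 18*(-2) = -36)
p = 139 (p = -5 + (6 + 6)² = -5 + 12² = -5 + 144 = 139)
l(W) = -36 + W (l(W) = W - 36 = -36 + W)
-41441/l(p) + 10423/(-8544 - 1*10728) = -41441/(-36 + 139) + 10423/(-8544 - 1*10728) = -41441/103 + 10423/(-8544 - 10728) = -41441*1/103 + 10423/(-19272) = -41441/103 + 10423*(-1/19272) = -41441/103 - 10423/19272 = -799724521/1985016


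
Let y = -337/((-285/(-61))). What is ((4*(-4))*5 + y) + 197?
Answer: 12788/285 ≈ 44.870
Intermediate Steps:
y = -20557/285 (y = -337/((-285*(-1/61))) = -337/285/61 = -337*61/285 = -20557/285 ≈ -72.130)
((4*(-4))*5 + y) + 197 = ((4*(-4))*5 - 20557/285) + 197 = (-16*5 - 20557/285) + 197 = (-80 - 20557/285) + 197 = -43357/285 + 197 = 12788/285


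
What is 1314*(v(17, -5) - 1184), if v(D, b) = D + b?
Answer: -1540008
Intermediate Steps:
1314*(v(17, -5) - 1184) = 1314*((17 - 5) - 1184) = 1314*(12 - 1184) = 1314*(-1172) = -1540008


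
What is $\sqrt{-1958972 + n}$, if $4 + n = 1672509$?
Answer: $i \sqrt{286467} \approx 535.23 i$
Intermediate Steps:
$n = 1672505$ ($n = -4 + 1672509 = 1672505$)
$\sqrt{-1958972 + n} = \sqrt{-1958972 + 1672505} = \sqrt{-286467} = i \sqrt{286467}$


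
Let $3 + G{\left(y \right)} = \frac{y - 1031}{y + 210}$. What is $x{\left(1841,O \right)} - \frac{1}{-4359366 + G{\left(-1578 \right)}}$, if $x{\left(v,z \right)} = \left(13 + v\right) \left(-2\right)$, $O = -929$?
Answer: $- \frac{22113081389196}{5963614183} \approx -3708.0$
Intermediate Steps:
$G{\left(y \right)} = -3 + \frac{-1031 + y}{210 + y}$ ($G{\left(y \right)} = -3 + \frac{y - 1031}{y + 210} = -3 + \frac{-1031 + y}{210 + y}$)
$x{\left(v,z \right)} = -26 - 2 v$
$x{\left(1841,O \right)} - \frac{1}{-4359366 + G{\left(-1578 \right)}} = \left(-26 - 3682\right) - \frac{1}{-4359366 + \frac{-1661 - -3156}{210 - 1578}} = \left(-26 - 3682\right) - \frac{1}{-4359366 + \frac{-1661 + 3156}{-1368}} = -3708 - \frac{1}{-4359366 - \frac{1495}{1368}} = -3708 - \frac{1}{- \frac{5963614183}{1368}} = -3708 - - \frac{1368}{5963614183} = -3708 + \frac{1368}{5963614183} = - \frac{22113081389196}{5963614183}$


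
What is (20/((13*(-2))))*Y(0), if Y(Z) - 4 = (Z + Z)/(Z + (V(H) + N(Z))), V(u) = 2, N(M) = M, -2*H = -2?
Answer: -40/13 ≈ -3.0769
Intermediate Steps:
H = 1 (H = -½*(-2) = 1)
Y(Z) = 4 + 2*Z/(2 + 2*Z) (Y(Z) = 4 + (Z + Z)/(Z + (2 + Z)) = 4 + (2*Z)/(2 + 2*Z) = 4 + 2*Z/(2 + 2*Z))
(20/((13*(-2))))*Y(0) = (20/((13*(-2))))*((4 + 5*0)/(1 + 0)) = (20/(-26))*((4 + 0)/1) = (20*(-1/26))*(1*4) = -10/13*4 = -40/13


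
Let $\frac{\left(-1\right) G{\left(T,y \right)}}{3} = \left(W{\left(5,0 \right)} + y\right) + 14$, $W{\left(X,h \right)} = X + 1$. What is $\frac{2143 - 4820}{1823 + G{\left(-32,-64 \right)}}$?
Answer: $- \frac{2677}{1955} \approx -1.3693$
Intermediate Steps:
$W{\left(X,h \right)} = 1 + X$
$G{\left(T,y \right)} = -60 - 3 y$ ($G{\left(T,y \right)} = - 3 \left(\left(\left(1 + 5\right) + y\right) + 14\right) = - 3 \left(\left(6 + y\right) + 14\right) = - 3 \left(20 + y\right) = -60 - 3 y$)
$\frac{2143 - 4820}{1823 + G{\left(-32,-64 \right)}} = \frac{2143 - 4820}{1823 - -132} = - \frac{2677}{1823 + \left(-60 + 192\right)} = - \frac{2677}{1823 + 132} = - \frac{2677}{1955}$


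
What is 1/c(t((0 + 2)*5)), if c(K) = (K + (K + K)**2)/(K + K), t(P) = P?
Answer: 2/41 ≈ 0.048781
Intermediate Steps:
c(K) = (K + 4*K**2)/(2*K) (c(K) = (K + (2*K)**2)/((2*K)) = (K + 4*K**2)*(1/(2*K)) = (K + 4*K**2)/(2*K))
1/c(t((0 + 2)*5)) = 1/(1/2 + 2*((0 + 2)*5)) = 1/(1/2 + 2*(2*5)) = 1/(1/2 + 2*10) = 1/(1/2 + 20) = 1/(41/2) = 2/41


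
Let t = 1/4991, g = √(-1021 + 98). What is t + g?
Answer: 1/4991 + I*√923 ≈ 0.00020036 + 30.381*I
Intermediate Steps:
g = I*√923 (g = √(-923) = I*√923 ≈ 30.381*I)
t = 1/4991 ≈ 0.00020036
t + g = 1/4991 + I*√923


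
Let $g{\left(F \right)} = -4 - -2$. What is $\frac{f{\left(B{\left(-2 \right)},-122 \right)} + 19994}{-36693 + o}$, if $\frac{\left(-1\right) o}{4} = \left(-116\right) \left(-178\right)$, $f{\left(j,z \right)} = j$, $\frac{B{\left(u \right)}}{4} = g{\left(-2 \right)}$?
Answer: $- \frac{19986}{119285} \approx -0.16755$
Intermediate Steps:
$g{\left(F \right)} = -2$ ($g{\left(F \right)} = -4 + 2 = -2$)
$B{\left(u \right)} = -8$ ($B{\left(u \right)} = 4 \left(-2\right) = -8$)
$o = -82592$ ($o = - 4 \left(\left(-116\right) \left(-178\right)\right) = \left(-4\right) 20648 = -82592$)
$\frac{f{\left(B{\left(-2 \right)},-122 \right)} + 19994}{-36693 + o} = \frac{-8 + 19994}{-36693 - 82592} = \frac{19986}{-119285} = 19986 \left(- \frac{1}{119285}\right) = - \frac{19986}{119285}$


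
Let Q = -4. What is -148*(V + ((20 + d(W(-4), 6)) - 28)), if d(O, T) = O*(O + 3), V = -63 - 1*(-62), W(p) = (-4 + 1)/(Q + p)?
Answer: 18315/16 ≈ 1144.7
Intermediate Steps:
W(p) = -3/(-4 + p) (W(p) = (-4 + 1)/(-4 + p) = -3/(-4 + p))
V = -1 (V = -63 + 62 = -1)
d(O, T) = O*(3 + O)
-148*(V + ((20 + d(W(-4), 6)) - 28)) = -148*(-1 + ((20 + (-3/(-4 - 4))*(3 - 3/(-4 - 4))) - 28)) = -148*(-1 + ((20 + (-3/(-8))*(3 - 3/(-8))) - 28)) = -148*(-1 + ((20 + (-3*(-⅛))*(3 - 3*(-⅛))) - 28)) = -148*(-1 + ((20 + 3*(3 + 3/8)/8) - 28)) = -148*(-1 + ((20 + (3/8)*(27/8)) - 28)) = -148*(-1 + ((20 + 81/64) - 28)) = -148*(-1 + (1361/64 - 28)) = -148*(-1 - 431/64) = -148*(-495/64) = 18315/16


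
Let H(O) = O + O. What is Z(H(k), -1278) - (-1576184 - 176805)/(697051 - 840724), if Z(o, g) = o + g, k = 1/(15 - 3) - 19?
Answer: -381605423/287346 ≈ -1328.0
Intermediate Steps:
k = -227/12 (k = 1/12 - 19 = -227/12 ≈ -18.917)
H(O) = 2*O
Z(o, g) = g + o
Z(H(k), -1278) - (-1576184 - 176805)/(697051 - 840724) = (-1278 + 2*(-227/12)) - (-1576184 - 176805)/(697051 - 840724) = (-1278 - 227/6) - (-1752989)/(-143673) = -7895/6 - (-1752989)*(-1)/143673 = -7895/6 - 1*1752989/143673 = -7895/6 - 1752989/143673 = -381605423/287346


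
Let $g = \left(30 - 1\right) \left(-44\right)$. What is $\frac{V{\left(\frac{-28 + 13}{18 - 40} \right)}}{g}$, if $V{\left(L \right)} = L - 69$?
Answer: $\frac{1503}{28072} \approx 0.053541$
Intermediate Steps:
$V{\left(L \right)} = -69 + L$
$g = -1276$ ($g = 29 \left(-44\right) = -1276$)
$\frac{V{\left(\frac{-28 + 13}{18 - 40} \right)}}{g} = \frac{-69 + \frac{-28 + 13}{18 - 40}}{-1276} = \left(-69 - \frac{15}{-22}\right) \left(- \frac{1}{1276}\right) = \left(-69 - - \frac{15}{22}\right) \left(- \frac{1}{1276}\right) = \left(-69 + \frac{15}{22}\right) \left(- \frac{1}{1276}\right) = \left(- \frac{1503}{22}\right) \left(- \frac{1}{1276}\right) = \frac{1503}{28072}$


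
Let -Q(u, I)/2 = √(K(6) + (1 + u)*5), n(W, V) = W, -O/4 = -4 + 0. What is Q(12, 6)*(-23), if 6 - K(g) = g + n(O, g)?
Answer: 322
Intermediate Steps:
O = 16 (O = -4*(-4 + 0) = -4*(-4) = 16)
K(g) = -10 - g (K(g) = 6 - (g + 16) = 6 - (16 + g) = 6 + (-16 - g) = -10 - g)
Q(u, I) = -2*√(-11 + 5*u) (Q(u, I) = -2*√((-10 - 1*6) + (1 + u)*5) = -2*√((-10 - 6) + (5 + 5*u)) = -2*√(-16 + (5 + 5*u)) = -2*√(-11 + 5*u))
Q(12, 6)*(-23) = -2*√(-11 + 5*12)*(-23) = -2*√(-11 + 60)*(-23) = -2*√49*(-23) = -2*7*(-23) = -14*(-23) = 322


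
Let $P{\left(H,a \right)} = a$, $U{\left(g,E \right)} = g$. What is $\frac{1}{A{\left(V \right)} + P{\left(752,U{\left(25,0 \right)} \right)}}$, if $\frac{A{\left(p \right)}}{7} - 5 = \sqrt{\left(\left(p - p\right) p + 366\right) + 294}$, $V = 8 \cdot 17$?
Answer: $- \frac{1}{479} + \frac{7 \sqrt{165}}{14370} \approx 0.0041696$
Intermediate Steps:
$V = 136$
$A{\left(p \right)} = 35 + 14 \sqrt{165}$ ($A{\left(p \right)} = 35 + 7 \sqrt{\left(\left(p - p\right) p + 366\right) + 294} = 35 + 7 \sqrt{\left(0 p + 366\right) + 294} = 35 + 7 \sqrt{\left(0 + 366\right) + 294} = 35 + 7 \sqrt{366 + 294} = 35 + 7 \sqrt{660} = 35 + 7 \cdot 2 \sqrt{165} = 35 + 14 \sqrt{165}$)
$\frac{1}{A{\left(V \right)} + P{\left(752,U{\left(25,0 \right)} \right)}} = \frac{1}{\left(35 + 14 \sqrt{165}\right) + 25} = \frac{1}{60 + 14 \sqrt{165}}$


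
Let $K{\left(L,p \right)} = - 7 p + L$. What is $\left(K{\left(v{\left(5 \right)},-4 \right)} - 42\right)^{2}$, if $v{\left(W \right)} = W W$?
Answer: $121$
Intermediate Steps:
$v{\left(W \right)} = W^{2}$
$K{\left(L,p \right)} = L - 7 p$
$\left(K{\left(v{\left(5 \right)},-4 \right)} - 42\right)^{2} = \left(\left(5^{2} - -28\right) - 42\right)^{2} = \left(\left(25 + 28\right) - 42\right)^{2} = \left(53 - 42\right)^{2} = 11^{2} = 121$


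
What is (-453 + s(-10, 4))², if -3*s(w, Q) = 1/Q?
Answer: 29560969/144 ≈ 2.0528e+5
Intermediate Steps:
s(w, Q) = -1/(3*Q)
(-453 + s(-10, 4))² = (-453 - ⅓/4)² = (-453 - ⅓*¼)² = (-453 - 1/12)² = (-5437/12)² = 29560969/144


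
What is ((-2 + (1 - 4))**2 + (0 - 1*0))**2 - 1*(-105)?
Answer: 730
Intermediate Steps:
((-2 + (1 - 4))**2 + (0 - 1*0))**2 - 1*(-105) = ((-2 - 3)**2 + (0 + 0))**2 + 105 = ((-5)**2 + 0)**2 + 105 = (25 + 0)**2 + 105 = 25**2 + 105 = 625 + 105 = 730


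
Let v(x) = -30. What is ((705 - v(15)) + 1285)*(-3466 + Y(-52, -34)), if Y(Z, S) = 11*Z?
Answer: -8156760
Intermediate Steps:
((705 - v(15)) + 1285)*(-3466 + Y(-52, -34)) = ((705 - 1*(-30)) + 1285)*(-3466 + 11*(-52)) = ((705 + 30) + 1285)*(-3466 - 572) = (735 + 1285)*(-4038) = 2020*(-4038) = -8156760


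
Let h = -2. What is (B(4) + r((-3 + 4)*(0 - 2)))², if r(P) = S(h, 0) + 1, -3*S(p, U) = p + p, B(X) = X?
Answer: 361/9 ≈ 40.111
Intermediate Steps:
S(p, U) = -2*p/3 (S(p, U) = -(p + p)/3 = -2*p/3)
r(P) = 7/3 (r(P) = -⅔*(-2) + 1 = 4/3 + 1 = 7/3)
(B(4) + r((-3 + 4)*(0 - 2)))² = (4 + 7/3)² = (19/3)² = 361/9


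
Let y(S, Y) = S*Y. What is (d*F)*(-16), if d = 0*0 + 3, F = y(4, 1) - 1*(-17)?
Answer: -1008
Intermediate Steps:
F = 21 (F = 4*1 - 1*(-17) = 4 + 17 = 21)
d = 3 (d = 0 + 3 = 3)
(d*F)*(-16) = (3*21)*(-16) = 63*(-16) = -1008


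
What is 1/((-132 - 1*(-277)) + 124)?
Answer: 1/269 ≈ 0.0037175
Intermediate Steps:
1/((-132 - 1*(-277)) + 124) = 1/((-132 + 277) + 124) = 1/(145 + 124) = 1/269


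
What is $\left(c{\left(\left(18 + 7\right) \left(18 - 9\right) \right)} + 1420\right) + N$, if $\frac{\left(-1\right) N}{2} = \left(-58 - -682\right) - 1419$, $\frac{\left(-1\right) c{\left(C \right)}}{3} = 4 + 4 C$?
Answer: $298$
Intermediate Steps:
$c{\left(C \right)} = -12 - 12 C$ ($c{\left(C \right)} = - 3 \left(4 + 4 C\right) = -12 - 12 C$)
$N = 1590$ ($N = - 2 \left(\left(-58 - -682\right) - 1419\right) = - 2 \left(\left(-58 + 682\right) - 1419\right) = - 2 \left(624 - 1419\right) = \left(-2\right) \left(-795\right) = 1590$)
$\left(c{\left(\left(18 + 7\right) \left(18 - 9\right) \right)} + 1420\right) + N = \left(\left(-12 - 12 \left(18 + 7\right) \left(18 - 9\right)\right) + 1420\right) + 1590 = \left(\left(-12 - 12 \cdot 25 \cdot 9\right) + 1420\right) + 1590 = \left(\left(-12 - 2700\right) + 1420\right) + 1590 = \left(-2712 + 1420\right) + 1590 = -1292 + 1590 = 298$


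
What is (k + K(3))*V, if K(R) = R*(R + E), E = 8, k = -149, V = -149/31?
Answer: 17284/31 ≈ 557.55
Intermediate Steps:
V = -149/31 (V = -149*1/31 = -149/31 ≈ -4.8064)
K(R) = R*(8 + R) (K(R) = R*(R + 8) = R*(8 + R))
(k + K(3))*V = (-149 + 3*(8 + 3))*(-149/31) = (-149 + 3*11)*(-149/31) = (-149 + 33)*(-149/31) = -116*(-149/31) = 17284/31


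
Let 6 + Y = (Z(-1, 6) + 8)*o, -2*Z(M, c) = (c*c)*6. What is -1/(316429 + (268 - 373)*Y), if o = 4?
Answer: -1/359059 ≈ -2.7851e-6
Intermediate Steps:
Z(M, c) = -3*c² (Z(M, c) = -c*c*6/2 = -c²*6/2 = -3*c²)
Y = -406 (Y = -6 + (-3*6² + 8)*4 = -6 + (-3*36 + 8)*4 = -6 + (-108 + 8)*4 = -6 - 100*4 = -6 - 400 = -406)
-1/(316429 + (268 - 373)*Y) = -1/(316429 + (268 - 373)*(-406)) = -1/(316429 - 105*(-406)) = -1/(316429 + 42630) = -1/359059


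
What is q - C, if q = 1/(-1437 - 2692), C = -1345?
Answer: 5553504/4129 ≈ 1345.0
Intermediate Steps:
q = -1/4129 (q = 1/(-4129) = -1/4129 ≈ -0.00024219)
q - C = -1/4129 - 1*(-1345) = -1/4129 + 1345 = 5553504/4129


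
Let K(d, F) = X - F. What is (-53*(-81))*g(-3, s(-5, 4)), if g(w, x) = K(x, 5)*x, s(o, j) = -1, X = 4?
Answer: 4293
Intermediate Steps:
K(d, F) = 4 - F
g(w, x) = -x (g(w, x) = (4 - 1*5)*x = (4 - 5)*x = -x)
(-53*(-81))*g(-3, s(-5, 4)) = (-53*(-81))*(-1*(-1)) = 4293*1 = 4293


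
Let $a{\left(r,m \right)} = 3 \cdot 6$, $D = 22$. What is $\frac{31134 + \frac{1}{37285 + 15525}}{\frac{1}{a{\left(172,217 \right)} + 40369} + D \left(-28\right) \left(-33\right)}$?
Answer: $\frac{66403761831367}{43356320142970} \approx 1.5316$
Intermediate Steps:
$a{\left(r,m \right)} = 18$
$\frac{31134 + \frac{1}{37285 + 15525}}{\frac{1}{a{\left(172,217 \right)} + 40369} + D \left(-28\right) \left(-33\right)} = \frac{31134 + \frac{1}{37285 + 15525}}{\frac{1}{18 + 40369} + 22 \left(-28\right) \left(-33\right)} = \frac{31134 + \frac{1}{52810}}{\frac{1}{40387} - -20328} = \frac{31134 + \frac{1}{52810}}{\frac{1}{40387} + 20328} = \frac{1644186541}{52810 \cdot \frac{820986937}{40387}} = \frac{1644186541}{52810} \cdot \frac{40387}{820986937} = \frac{66403761831367}{43356320142970}$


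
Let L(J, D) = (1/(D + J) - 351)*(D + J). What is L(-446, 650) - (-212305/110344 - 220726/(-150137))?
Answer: -91247625190011/1274362856 ≈ -71603.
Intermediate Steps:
L(J, D) = (-351 + 1/(D + J))*(D + J)
L(-446, 650) - (-212305/110344 - 220726/(-150137)) = (1 - 351*650 - 351*(-446)) - (-212305/110344 - 220726/(-150137)) = (1 - 228150 + 156546) - (-212305*1/110344 - 220726*(-1/150137)) = -71603 - (-212305/110344 + 220726/150137) = -71603 - 1*(-578388157/1274362856) = -71603 + 578388157/1274362856 = -91247625190011/1274362856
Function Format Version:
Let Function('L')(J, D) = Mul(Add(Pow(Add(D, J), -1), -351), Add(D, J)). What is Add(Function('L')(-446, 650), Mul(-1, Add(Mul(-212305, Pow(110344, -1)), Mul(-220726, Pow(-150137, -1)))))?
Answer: Rational(-91247625190011, 1274362856) ≈ -71603.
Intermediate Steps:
Function('L')(J, D) = Mul(Add(-351, Pow(Add(D, J), -1)), Add(D, J))
Add(Function('L')(-446, 650), Mul(-1, Add(Mul(-212305, Pow(110344, -1)), Mul(-220726, Pow(-150137, -1))))) = Add(Add(1, Mul(-351, 650), Mul(-351, -446)), Mul(-1, Add(Mul(-212305, Pow(110344, -1)), Mul(-220726, Pow(-150137, -1))))) = Add(Add(1, -228150, 156546), Mul(-1, Add(Mul(-212305, Rational(1, 110344)), Mul(-220726, Rational(-1, 150137))))) = Add(-71603, Mul(-1, Add(Rational(-212305, 110344), Rational(220726, 150137)))) = Add(-71603, Mul(-1, Rational(-578388157, 1274362856))) = Add(-71603, Rational(578388157, 1274362856)) = Rational(-91247625190011, 1274362856)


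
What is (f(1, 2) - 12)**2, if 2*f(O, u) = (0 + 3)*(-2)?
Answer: 225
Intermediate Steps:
f(O, u) = -3 (f(O, u) = ((0 + 3)*(-2))/2 = (3*(-2))/2 = (1/2)*(-6) = -3)
(f(1, 2) - 12)**2 = (-3 - 12)**2 = (-15)**2 = 225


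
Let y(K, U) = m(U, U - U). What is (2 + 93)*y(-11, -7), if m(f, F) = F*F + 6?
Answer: 570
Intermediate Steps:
m(f, F) = 6 + F² (m(f, F) = F² + 6 = 6 + F²)
y(K, U) = 6 (y(K, U) = 6 + (U - U)² = 6 + 0² = 6 + 0 = 6)
(2 + 93)*y(-11, -7) = (2 + 93)*6 = 95*6 = 570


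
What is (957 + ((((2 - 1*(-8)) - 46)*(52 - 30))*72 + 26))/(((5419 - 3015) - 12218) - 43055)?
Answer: 56041/52869 ≈ 1.0600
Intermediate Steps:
(957 + ((((2 - 1*(-8)) - 46)*(52 - 30))*72 + 26))/(((5419 - 3015) - 12218) - 43055) = (957 + ((((2 + 8) - 46)*22)*72 + 26))/((2404 - 12218) - 43055) = (957 + (((10 - 46)*22)*72 + 26))/(-9814 - 43055) = (957 + (-36*22*72 + 26))/(-52869) = (957 + (-792*72 + 26))*(-1/52869) = (957 + (-57024 + 26))*(-1/52869) = (957 - 56998)*(-1/52869) = -56041*(-1/52869) = 56041/52869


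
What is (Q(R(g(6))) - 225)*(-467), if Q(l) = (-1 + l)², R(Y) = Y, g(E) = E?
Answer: 93400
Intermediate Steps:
(Q(R(g(6))) - 225)*(-467) = ((-1 + 6)² - 225)*(-467) = (5² - 225)*(-467) = (25 - 225)*(-467) = -200*(-467) = 93400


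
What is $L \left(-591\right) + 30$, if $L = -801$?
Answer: $473421$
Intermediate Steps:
$L \left(-591\right) + 30 = \left(-801\right) \left(-591\right) + 30 = 473391 + 30 = 473421$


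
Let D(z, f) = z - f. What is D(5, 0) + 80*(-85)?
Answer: -6795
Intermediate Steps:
D(5, 0) + 80*(-85) = (5 - 1*0) + 80*(-85) = (5 + 0) - 6800 = 5 - 6800 = -6795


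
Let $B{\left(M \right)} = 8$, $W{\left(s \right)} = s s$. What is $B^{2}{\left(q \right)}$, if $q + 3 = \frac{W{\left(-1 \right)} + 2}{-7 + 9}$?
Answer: $64$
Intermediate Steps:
$W{\left(s \right)} = s^{2}$
$q = - \frac{3}{2}$ ($q = -3 + \frac{\left(-1\right)^{2} + 2}{-7 + 9} = -3 + \frac{1 + 2}{2} = -3 + 3 \cdot \frac{1}{2} = -3 + \frac{3}{2} = - \frac{3}{2} \approx -1.5$)
$B^{2}{\left(q \right)} = 8^{2} = 64$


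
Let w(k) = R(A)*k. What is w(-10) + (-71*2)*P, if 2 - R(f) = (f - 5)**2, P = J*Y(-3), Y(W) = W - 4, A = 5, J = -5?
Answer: -4990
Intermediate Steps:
Y(W) = -4 + W
P = 35 (P = -5*(-4 - 3) = -5*(-7) = 35)
R(f) = 2 - (-5 + f)**2 (R(f) = 2 - (f - 5)**2 = 2 - (-5 + f)**2)
w(k) = 2*k (w(k) = (2 - (-5 + 5)**2)*k = (2 - 1*0**2)*k = (2 - 1*0)*k = (2 + 0)*k = 2*k)
w(-10) + (-71*2)*P = 2*(-10) - 71*2*35 = -20 - 142*35 = -20 - 4970 = -4990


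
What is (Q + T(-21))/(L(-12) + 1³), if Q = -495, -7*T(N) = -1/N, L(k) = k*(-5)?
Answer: -72766/8967 ≈ -8.1149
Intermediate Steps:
L(k) = -5*k
T(N) = 1/(7*N) (T(N) = -(-1)/(7*N) = 1/(7*N))
(Q + T(-21))/(L(-12) + 1³) = (-495 + (⅐)/(-21))/(-5*(-12) + 1³) = (-495 + (⅐)*(-1/21))/(60 + 1) = (-495 - 1/147)/61 = -72766/147*1/61 = -72766/8967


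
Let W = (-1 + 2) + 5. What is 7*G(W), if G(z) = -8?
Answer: -56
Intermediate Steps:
W = 6 (W = 1 + 5 = 6)
7*G(W) = 7*(-8) = -56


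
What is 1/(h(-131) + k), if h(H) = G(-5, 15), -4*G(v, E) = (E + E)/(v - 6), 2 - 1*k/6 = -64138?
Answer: 22/8466495 ≈ 2.5985e-6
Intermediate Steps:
k = 384840 (k = 12 - 6*(-64138) = 12 + 384828 = 384840)
G(v, E) = -E/(2*(-6 + v)) (G(v, E) = -(E + E)/(4*(v - 6)) = -2*E/(4*(-6 + v)) = -E/(2*(-6 + v)))
h(H) = 15/22 (h(H) = -1*15/(-12 + 2*(-5)) = -1*15/(-12 - 10) = -1*15/(-22) = -1*15*(-1/22) = 15/22)
1/(h(-131) + k) = 1/(15/22 + 384840) = 1/(8466495/22) = 22/8466495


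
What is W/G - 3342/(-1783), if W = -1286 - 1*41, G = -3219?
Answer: 13123939/5739477 ≈ 2.2866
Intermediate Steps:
W = -1327 (W = -1286 - 41 = -1327)
W/G - 3342/(-1783) = -1327/(-3219) - 3342/(-1783) = -1327*(-1/3219) - 3342*(-1/1783) = 1327/3219 + 3342/1783 = 13123939/5739477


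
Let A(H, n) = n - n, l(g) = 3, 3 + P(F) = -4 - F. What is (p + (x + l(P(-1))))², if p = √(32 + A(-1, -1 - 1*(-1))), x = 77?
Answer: 6432 + 640*√2 ≈ 7337.1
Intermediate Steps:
P(F) = -7 - F (P(F) = -3 + (-4 - F) = -7 - F)
A(H, n) = 0
p = 4*√2 (p = √(32 + 0) = √32 = 4*√2 ≈ 5.6569)
(p + (x + l(P(-1))))² = (4*√2 + (77 + 3))² = (4*√2 + 80)² = (80 + 4*√2)²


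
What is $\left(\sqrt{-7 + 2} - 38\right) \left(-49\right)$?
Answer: $1862 - 49 i \sqrt{5} \approx 1862.0 - 109.57 i$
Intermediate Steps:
$\left(\sqrt{-7 + 2} - 38\right) \left(-49\right) = \left(\sqrt{-5} - 38\right) \left(-49\right) = \left(i \sqrt{5} - 38\right) \left(-49\right) = \left(-38 + i \sqrt{5}\right) \left(-49\right) = 1862 - 49 i \sqrt{5}$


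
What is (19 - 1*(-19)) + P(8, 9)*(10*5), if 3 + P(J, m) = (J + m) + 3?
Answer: 888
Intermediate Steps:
P(J, m) = J + m (P(J, m) = -3 + ((J + m) + 3) = -3 + (3 + J + m) = J + m)
(19 - 1*(-19)) + P(8, 9)*(10*5) = (19 - 1*(-19)) + (8 + 9)*(10*5) = (19 + 19) + 17*50 = 38 + 850 = 888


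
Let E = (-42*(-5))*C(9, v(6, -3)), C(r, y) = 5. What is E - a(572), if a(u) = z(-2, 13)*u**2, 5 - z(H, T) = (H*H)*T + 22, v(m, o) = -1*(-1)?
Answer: 22576746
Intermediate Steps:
v(m, o) = 1
z(H, T) = -17 - T*H**2 (z(H, T) = 5 - ((H*H)*T + 22) = 5 - (H**2*T + 22) = 5 - (T*H**2 + 22) = 5 - (22 + T*H**2) = 5 + (-22 - T*H**2) = -17 - T*H**2)
E = 1050 (E = -42*(-5)*5 = 210*5 = 1050)
a(u) = -69*u**2 (a(u) = (-17 - 1*13*(-2)**2)*u**2 = (-17 - 1*13*4)*u**2 = (-17 - 52)*u**2 = -69*u**2)
E - a(572) = 1050 - (-69)*572**2 = 1050 - (-69)*327184 = 1050 - 1*(-22575696) = 1050 + 22575696 = 22576746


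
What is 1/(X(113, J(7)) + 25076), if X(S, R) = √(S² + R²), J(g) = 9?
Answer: 12538/314396463 - 5*√514/628792926 ≈ 3.9699e-5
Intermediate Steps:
X(S, R) = √(R² + S²)
1/(X(113, J(7)) + 25076) = 1/(√(9² + 113²) + 25076) = 1/(√(81 + 12769) + 25076) = 1/(√12850 + 25076) = 1/(5*√514 + 25076) = 1/(25076 + 5*√514)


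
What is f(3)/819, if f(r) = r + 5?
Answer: 8/819 ≈ 0.0097680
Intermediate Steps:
f(r) = 5 + r
f(3)/819 = (5 + 3)/819 = 8*(1/819) = 8/819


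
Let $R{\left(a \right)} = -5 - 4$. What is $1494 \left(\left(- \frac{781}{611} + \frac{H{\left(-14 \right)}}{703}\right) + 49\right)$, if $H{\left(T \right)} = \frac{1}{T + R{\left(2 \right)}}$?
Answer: $\frac{704353905954}{9879259} \approx 71296.0$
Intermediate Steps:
$R{\left(a \right)} = -9$
$H{\left(T \right)} = \frac{1}{-9 + T}$ ($H{\left(T \right)} = \frac{1}{T - 9} = \frac{1}{-9 + T}$)
$1494 \left(\left(- \frac{781}{611} + \frac{H{\left(-14 \right)}}{703}\right) + 49\right) = 1494 \left(\left(- \frac{781}{611} + \frac{1}{\left(-9 - 14\right) 703}\right) + 49\right) = 1494 \left(\left(\left(-781\right) \frac{1}{611} + \frac{1}{-23} \cdot \frac{1}{703}\right) + 49\right) = 1494 \left(\left(- \frac{781}{611} - \frac{1}{16169}\right) + 49\right) = 1494 \left(- \frac{12628600}{9879259} + 49\right) = 1494 \cdot \frac{471455091}{9879259} = \frac{704353905954}{9879259}$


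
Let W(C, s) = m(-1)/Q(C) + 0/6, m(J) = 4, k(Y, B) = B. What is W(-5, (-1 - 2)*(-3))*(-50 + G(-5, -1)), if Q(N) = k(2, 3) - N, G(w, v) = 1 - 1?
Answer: -25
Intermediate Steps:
G(w, v) = 0
Q(N) = 3 - N
W(C, s) = 4/(3 - C) (W(C, s) = 4/(3 - C) + 0/6 = 4/(3 - C) + 0*(⅙) = 4/(3 - C) + 0 = 4/(3 - C))
W(-5, (-1 - 2)*(-3))*(-50 + G(-5, -1)) = (-4/(-3 - 5))*(-50 + 0) = -4/(-8)*(-50) = -4*(-⅛)*(-50) = (½)*(-50) = -25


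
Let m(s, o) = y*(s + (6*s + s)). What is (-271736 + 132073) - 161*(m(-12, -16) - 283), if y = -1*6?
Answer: -186836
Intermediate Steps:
y = -6
m(s, o) = -48*s (m(s, o) = -6*(s + (6*s + s)) = -6*(s + 7*s) = -48*s)
(-271736 + 132073) - 161*(m(-12, -16) - 283) = (-271736 + 132073) - 161*(-48*(-12) - 283) = -139663 - 161*(576 - 283) = -139663 - 161*293 = -139663 - 47173 = -186836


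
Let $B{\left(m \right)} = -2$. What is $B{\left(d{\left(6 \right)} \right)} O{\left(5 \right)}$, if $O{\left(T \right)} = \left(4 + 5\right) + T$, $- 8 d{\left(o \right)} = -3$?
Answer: $-28$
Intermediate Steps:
$d{\left(o \right)} = \frac{3}{8}$ ($d{\left(o \right)} = \left(- \frac{1}{8}\right) \left(-3\right) = \frac{3}{8}$)
$O{\left(T \right)} = 9 + T$
$B{\left(d{\left(6 \right)} \right)} O{\left(5 \right)} = - 2 \left(9 + 5\right) = \left(-2\right) 14 = -28$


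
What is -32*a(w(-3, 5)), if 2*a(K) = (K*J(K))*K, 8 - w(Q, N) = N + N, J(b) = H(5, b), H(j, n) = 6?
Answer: -384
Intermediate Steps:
J(b) = 6
w(Q, N) = 8 - 2*N (w(Q, N) = 8 - (N + N) = 8 - 2*N)
a(K) = 3*K**2 (a(K) = ((K*6)*K)/2 = ((6*K)*K)/2 = (6*K**2)/2 = 3*K**2)
-32*a(w(-3, 5)) = -96*(8 - 2*5)**2 = -96*(8 - 10)**2 = -96*(-2)**2 = -96*4 = -32*12 = -384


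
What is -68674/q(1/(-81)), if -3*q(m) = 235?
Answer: 206022/235 ≈ 876.69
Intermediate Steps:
q(m) = -235/3 (q(m) = -⅓*235 = -235/3)
-68674/q(1/(-81)) = -68674/(-235/3) = -68674*(-3/235) = 206022/235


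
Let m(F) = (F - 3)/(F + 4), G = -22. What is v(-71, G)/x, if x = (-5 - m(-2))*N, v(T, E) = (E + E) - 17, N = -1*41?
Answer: -122/205 ≈ -0.59512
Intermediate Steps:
m(F) = (-3 + F)/(4 + F)
N = -41
v(T, E) = -17 + 2*E (v(T, E) = 2*E - 17 = -17 + 2*E)
x = 205/2 (x = (-5 - (-3 - 2)/(4 - 2))*(-41) = (-5 - (-5)/2)*(-41) = (-5 - 1*(-5/2))*(-41) = (-5 + 5/2)*(-41) = -5/2*(-41) = 205/2 ≈ 102.50)
v(-71, G)/x = (-17 + 2*(-22))/(205/2) = (-17 - 44)*(2/205) = -61*2/205 = -122/205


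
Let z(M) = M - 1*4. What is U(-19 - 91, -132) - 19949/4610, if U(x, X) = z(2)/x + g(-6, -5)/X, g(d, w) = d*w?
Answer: -115021/25355 ≈ -4.5364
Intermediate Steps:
z(M) = -4 + M (z(M) = M - 4 = -4 + M)
U(x, X) = -2/x + 30/X (U(x, X) = (-4 + 2)/x + (-6*(-5))/X = -2/x + 30/X)
U(-19 - 91, -132) - 19949/4610 = (-2/(-19 - 91) + 30/(-132)) - 19949/4610 = (-2/(-110) + 30*(-1/132)) - 19949/4610 = (-2*(-1/110) - 5/22) - 1*19949/4610 = (1/55 - 5/22) - 19949/4610 = -23/110 - 19949/4610 = -115021/25355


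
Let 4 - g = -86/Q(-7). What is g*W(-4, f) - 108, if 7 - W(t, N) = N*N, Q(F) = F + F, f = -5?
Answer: -486/7 ≈ -69.429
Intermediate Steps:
Q(F) = 2*F
g = -15/7 (g = 4 - (-86)/(2*(-7)) = 4 - (-86)/(-14) = 4 - (-86)*(-1)/14 = 4 - 1*43/7 = 4 - 43/7 = -15/7 ≈ -2.1429)
W(t, N) = 7 - N² (W(t, N) = 7 - N*N = 7 - N²)
g*W(-4, f) - 108 = -15*(7 - 1*(-5)²)/7 - 108 = -15*(7 - 1*25)/7 - 108 = -15*(7 - 25)/7 - 108 = -15/7*(-18) - 108 = 270/7 - 108 = -486/7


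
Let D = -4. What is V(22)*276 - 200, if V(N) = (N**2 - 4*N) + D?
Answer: 107992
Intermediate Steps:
V(N) = -4 + N**2 - 4*N (V(N) = (N**2 - 4*N) - 4 = -4 + N**2 - 4*N)
V(22)*276 - 200 = (-4 + 22**2 - 4*22)*276 - 200 = (-4 + 484 - 88)*276 - 200 = 392*276 - 200 = 108192 - 200 = 107992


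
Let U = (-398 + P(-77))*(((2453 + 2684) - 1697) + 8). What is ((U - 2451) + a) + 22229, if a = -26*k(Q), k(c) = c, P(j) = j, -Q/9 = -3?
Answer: -1618724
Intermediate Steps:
Q = 27 (Q = -9*(-3) = 27)
U = -1637800 (U = (-398 - 77)*(((2453 + 2684) - 1697) + 8) = -475*((5137 - 1697) + 8) = -475*(3440 + 8) = -475*3448 = -1637800)
a = -702 (a = -26*27 = -702)
((U - 2451) + a) + 22229 = ((-1637800 - 2451) - 702) + 22229 = (-1640251 - 702) + 22229 = -1640953 + 22229 = -1618724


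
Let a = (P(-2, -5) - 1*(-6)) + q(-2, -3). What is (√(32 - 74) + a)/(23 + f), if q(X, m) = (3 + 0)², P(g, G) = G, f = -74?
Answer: -10/51 - I*√42/51 ≈ -0.19608 - 0.12707*I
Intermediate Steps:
q(X, m) = 9 (q(X, m) = 3² = 9)
a = 10 (a = (-5 - 1*(-6)) + 9 = (-5 + 6) + 9 = 1 + 9 = 10)
(√(32 - 74) + a)/(23 + f) = (√(32 - 74) + 10)/(23 - 74) = (√(-42) + 10)/(-51) = -(I*√42 + 10)/51 = -(10 + I*√42)/51 = -10/51 - I*√42/51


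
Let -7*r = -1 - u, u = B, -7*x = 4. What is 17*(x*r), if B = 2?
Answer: -204/49 ≈ -4.1633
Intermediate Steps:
x = -4/7 (x = -1/7*4 = -4/7 ≈ -0.57143)
u = 2
r = 3/7 (r = -(-1 - 1*2)/7 = -(-1 - 2)/7 = -1/7*(-3) = 3/7 ≈ 0.42857)
17*(x*r) = 17*(-4/7*3/7) = 17*(-12/49) = -204/49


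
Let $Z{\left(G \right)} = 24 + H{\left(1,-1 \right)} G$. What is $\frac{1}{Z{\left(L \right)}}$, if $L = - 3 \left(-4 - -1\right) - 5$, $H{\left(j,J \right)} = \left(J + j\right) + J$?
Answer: $\frac{1}{20} \approx 0.05$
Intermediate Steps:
$H{\left(j,J \right)} = j + 2 J$
$L = 4$ ($L = - 3 \left(-4 + 1\right) - 5 = \left(-3\right) \left(-3\right) - 5 = 9 - 5 = 4$)
$Z{\left(G \right)} = 24 - G$ ($Z{\left(G \right)} = 24 + \left(1 + 2 \left(-1\right)\right) G = 24 + \left(1 - 2\right) G = 24 - G$)
$\frac{1}{Z{\left(L \right)}} = \frac{1}{24 - 4} = \frac{1}{20}$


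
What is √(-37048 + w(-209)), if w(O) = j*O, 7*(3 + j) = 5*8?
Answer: I*√1843149/7 ≈ 193.95*I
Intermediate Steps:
j = 19/7 (j = -3 + (5*8)/7 = -3 + (⅐)*40 = -3 + 40/7 = 19/7 ≈ 2.7143)
w(O) = 19*O/7
√(-37048 + w(-209)) = √(-37048 + (19/7)*(-209)) = √(-37048 - 3971/7) = √(-263307/7) = I*√1843149/7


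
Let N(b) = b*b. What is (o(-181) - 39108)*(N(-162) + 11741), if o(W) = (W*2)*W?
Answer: 1003335790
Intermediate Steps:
N(b) = b²
o(W) = 2*W² (o(W) = (2*W)*W = 2*W²)
(o(-181) - 39108)*(N(-162) + 11741) = (2*(-181)² - 39108)*((-162)² + 11741) = (2*32761 - 39108)*(26244 + 11741) = (65522 - 39108)*37985 = 26414*37985 = 1003335790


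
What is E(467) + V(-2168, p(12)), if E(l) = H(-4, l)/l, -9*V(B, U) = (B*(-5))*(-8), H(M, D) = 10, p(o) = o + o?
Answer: 40498330/4203 ≈ 9635.6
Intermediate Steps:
p(o) = 2*o
V(B, U) = -40*B/9 (V(B, U) = -B*(-5)*(-8)/9 = -(-5*B)*(-8)/9 = -40*B/9)
E(l) = 10/l
E(467) + V(-2168, p(12)) = 10/467 - 40/9*(-2168) = 10*(1/467) + 86720/9 = 10/467 + 86720/9 = 40498330/4203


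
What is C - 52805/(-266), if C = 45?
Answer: 64775/266 ≈ 243.52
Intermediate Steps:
C - 52805/(-266) = 45 - 52805/(-266) = 45 - 52805*(-1)/266 = 45 - 179*(-295/266) = 45 + 52805/266 = 64775/266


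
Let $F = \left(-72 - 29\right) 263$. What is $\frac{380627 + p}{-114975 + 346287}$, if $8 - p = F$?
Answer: $\frac{203599}{115656} \approx 1.7604$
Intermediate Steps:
$F = -26563$ ($F = \left(-101\right) 263 = -26563$)
$p = 26571$ ($p = 8 - -26563 = 8 + 26563 = 26571$)
$\frac{380627 + p}{-114975 + 346287} = \frac{380627 + 26571}{-114975 + 346287} = \frac{407198}{231312} = 407198 \cdot \frac{1}{231312} = \frac{203599}{115656}$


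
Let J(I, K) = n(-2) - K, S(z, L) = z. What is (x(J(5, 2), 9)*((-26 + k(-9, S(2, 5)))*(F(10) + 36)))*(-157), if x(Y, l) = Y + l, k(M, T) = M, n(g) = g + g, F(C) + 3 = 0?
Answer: 544005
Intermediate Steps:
F(C) = -3 (F(C) = -3 + 0 = -3)
n(g) = 2*g
J(I, K) = -4 - K (J(I, K) = 2*(-2) - K = -4 - K)
(x(J(5, 2), 9)*((-26 + k(-9, S(2, 5)))*(F(10) + 36)))*(-157) = (((-4 - 1*2) + 9)*((-26 - 9)*(-3 + 36)))*(-157) = (((-4 - 2) + 9)*(-35*33))*(-157) = ((-6 + 9)*(-1155))*(-157) = (3*(-1155))*(-157) = -3465*(-157) = 544005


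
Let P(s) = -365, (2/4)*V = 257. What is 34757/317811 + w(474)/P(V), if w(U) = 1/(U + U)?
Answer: 1336255481/12218773580 ≈ 0.10936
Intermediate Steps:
V = 514 (V = 2*257 = 514)
w(U) = 1/(2*U)
34757/317811 + w(474)/P(V) = 34757/317811 + ((½)/474)/(-365) = 34757*(1/317811) + ((½)*(1/474))*(-1/365) = 34757/317811 + (1/948)*(-1/365) = 34757/317811 - 1/346020 = 1336255481/12218773580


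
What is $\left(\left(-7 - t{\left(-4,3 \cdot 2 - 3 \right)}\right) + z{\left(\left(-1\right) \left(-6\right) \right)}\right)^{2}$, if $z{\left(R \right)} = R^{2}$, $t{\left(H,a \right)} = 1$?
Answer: $784$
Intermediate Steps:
$\left(\left(-7 - t{\left(-4,3 \cdot 2 - 3 \right)}\right) + z{\left(\left(-1\right) \left(-6\right) \right)}\right)^{2} = \left(\left(-7 - 1\right) + \left(\left(-1\right) \left(-6\right)\right)^{2}\right)^{2} = \left(\left(-7 - 1\right) + 6^{2}\right)^{2} = \left(-8 + 36\right)^{2} = 28^{2} = 784$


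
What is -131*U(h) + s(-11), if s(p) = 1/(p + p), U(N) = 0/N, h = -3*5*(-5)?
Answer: -1/22 ≈ -0.045455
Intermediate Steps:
h = 75 (h = -15*(-5) = 75)
U(N) = 0
s(p) = 1/(2*p)
-131*U(h) + s(-11) = -131*0 + (1/2)/(-11) = 0 + (1/2)*(-1/11) = 0 - 1/22 = -1/22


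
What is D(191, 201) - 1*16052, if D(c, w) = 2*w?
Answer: -15650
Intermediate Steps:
D(191, 201) - 1*16052 = 2*201 - 1*16052 = 402 - 16052 = -15650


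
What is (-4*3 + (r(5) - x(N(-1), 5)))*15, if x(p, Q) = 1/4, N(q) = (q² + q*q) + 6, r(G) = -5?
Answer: -1035/4 ≈ -258.75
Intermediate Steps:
N(q) = 6 + 2*q² (N(q) = (q² + q²) + 6 = 2*q² + 6 = 6 + 2*q²)
x(p, Q) = ¼
(-4*3 + (r(5) - x(N(-1), 5)))*15 = (-4*3 + (-5 - 1*¼))*15 = (-12 + (-5 - ¼))*15 = (-12 - 21/4)*15 = -69/4*15 = -1035/4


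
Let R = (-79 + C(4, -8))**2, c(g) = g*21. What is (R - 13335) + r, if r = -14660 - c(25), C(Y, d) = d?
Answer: -20951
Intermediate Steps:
c(g) = 21*g
R = 7569 (R = (-79 - 8)**2 = (-87)**2 = 7569)
r = -15185 (r = -14660 - 21*25 = -14660 - 1*525 = -14660 - 525 = -15185)
(R - 13335) + r = (7569 - 13335) - 15185 = -5766 - 15185 = -20951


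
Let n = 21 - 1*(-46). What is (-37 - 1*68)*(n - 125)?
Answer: 6090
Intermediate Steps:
n = 67 (n = 21 + 46 = 67)
(-37 - 1*68)*(n - 125) = (-37 - 1*68)*(67 - 125) = (-37 - 68)*(-58) = -105*(-58) = 6090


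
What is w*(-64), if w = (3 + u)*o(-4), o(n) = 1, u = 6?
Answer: -576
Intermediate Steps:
w = 9 (w = (3 + 6)*1 = 9*1 = 9)
w*(-64) = 9*(-64) = -576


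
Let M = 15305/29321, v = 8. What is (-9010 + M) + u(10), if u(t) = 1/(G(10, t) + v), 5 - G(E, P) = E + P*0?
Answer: -792471394/87963 ≈ -9009.1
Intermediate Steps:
G(E, P) = 5 - E (G(E, P) = 5 - (E + P*0) = 5 - (E + 0) = 5 - E)
u(t) = ⅓ (u(t) = 1/((5 - 1*10) + 8) = 1/((5 - 10) + 8) = 1/(-5 + 8) = 1/3 = ⅓)
M = 15305/29321 (M = 15305*(1/29321) = 15305/29321 ≈ 0.52198)
(-9010 + M) + u(10) = (-9010 + 15305/29321) + ⅓ = -264166905/29321 + ⅓ = -792471394/87963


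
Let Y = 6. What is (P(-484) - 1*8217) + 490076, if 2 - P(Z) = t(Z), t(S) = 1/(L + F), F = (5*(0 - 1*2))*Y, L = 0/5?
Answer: 28911661/60 ≈ 4.8186e+5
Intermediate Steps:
L = 0 (L = 0*(⅕) = 0)
F = -60 (F = (5*(0 - 1*2))*6 = (5*(0 - 2))*6 = (5*(-2))*6 = -10*6 = -60)
t(S) = -1/60 (t(S) = 1/(0 - 60) = 1/(-60) = -1/60)
P(Z) = 121/60 (P(Z) = 2 - 1*(-1/60) = 2 + 1/60 = 121/60)
(P(-484) - 1*8217) + 490076 = (121/60 - 1*8217) + 490076 = (121/60 - 8217) + 490076 = -492899/60 + 490076 = 28911661/60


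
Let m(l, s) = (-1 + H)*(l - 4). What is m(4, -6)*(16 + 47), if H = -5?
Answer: 0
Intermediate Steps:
m(l, s) = 24 - 6*l (m(l, s) = (-1 - 5)*(l - 4) = -6*(-4 + l) = 24 - 6*l)
m(4, -6)*(16 + 47) = (24 - 6*4)*(16 + 47) = (24 - 24)*63 = 0*63 = 0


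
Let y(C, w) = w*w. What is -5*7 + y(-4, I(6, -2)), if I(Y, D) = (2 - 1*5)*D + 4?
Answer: 65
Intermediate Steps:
I(Y, D) = 4 - 3*D (I(Y, D) = (2 - 5)*D + 4 = -3*D + 4 = 4 - 3*D)
y(C, w) = w**2
-5*7 + y(-4, I(6, -2)) = -5*7 + (4 - 3*(-2))**2 = -35 + (4 + 6)**2 = -35 + 10**2 = -35 + 100 = 65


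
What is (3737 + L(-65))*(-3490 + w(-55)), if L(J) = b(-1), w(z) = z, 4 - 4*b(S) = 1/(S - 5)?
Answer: -318032585/24 ≈ -1.3251e+7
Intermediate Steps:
b(S) = 1 - 1/(4*(-5 + S)) (b(S) = 1 - 1/(4*(S - 5)) = 1 - 1/(4*(-5 + S)))
L(J) = 25/24 (L(J) = (-21/4 - 1)/(-5 - 1) = -25/4/(-6) = -⅙*(-25/4) = 25/24)
(3737 + L(-65))*(-3490 + w(-55)) = (3737 + 25/24)*(-3490 - 55) = (89713/24)*(-3545) = -318032585/24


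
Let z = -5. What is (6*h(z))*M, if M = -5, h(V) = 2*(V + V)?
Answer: 600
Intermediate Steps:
h(V) = 4*V (h(V) = 2*(2*V) = 4*V)
(6*h(z))*M = (6*(4*(-5)))*(-5) = (6*(-20))*(-5) = -120*(-5) = 600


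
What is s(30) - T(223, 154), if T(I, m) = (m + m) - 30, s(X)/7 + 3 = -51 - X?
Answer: -866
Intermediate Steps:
s(X) = -378 - 7*X (s(X) = -21 + 7*(-51 - X) = -21 + (-357 - 7*X) = -378 - 7*X)
T(I, m) = -30 + 2*m (T(I, m) = 2*m - 30 = -30 + 2*m)
s(30) - T(223, 154) = (-378 - 7*30) - (-30 + 2*154) = (-378 - 210) - (-30 + 308) = -588 - 1*278 = -588 - 278 = -866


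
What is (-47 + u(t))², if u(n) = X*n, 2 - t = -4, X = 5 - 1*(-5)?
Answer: 169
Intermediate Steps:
X = 10 (X = 5 + 5 = 10)
t = 6 (t = 2 - 1*(-4) = 2 + 4 = 6)
u(n) = 10*n
(-47 + u(t))² = (-47 + 10*6)² = (-47 + 60)² = 13² = 169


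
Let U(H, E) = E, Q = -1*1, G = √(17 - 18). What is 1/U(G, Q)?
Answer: -1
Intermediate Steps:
G = I (G = √(-1) = I ≈ 1.0*I)
Q = -1
1/U(G, Q) = 1/(-1) = -1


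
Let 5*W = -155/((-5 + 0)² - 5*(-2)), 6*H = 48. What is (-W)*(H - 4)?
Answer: 124/35 ≈ 3.5429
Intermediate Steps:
H = 8 (H = (⅙)*48 = 8)
W = -31/35 (W = (-155/((-5 + 0)² - 5*(-2)))/5 = (-155/((-5)² + 10))/5 = (-155/(25 + 10))/5 = (-155/35)/5 = (-155*1/35)/5 = (⅕)*(-31/7) = -31/35 ≈ -0.88571)
(-W)*(H - 4) = (-1*(-31/35))*(8 - 4) = (31/35)*4 = 124/35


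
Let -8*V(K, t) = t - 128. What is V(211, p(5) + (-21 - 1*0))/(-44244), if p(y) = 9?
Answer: -35/88488 ≈ -0.00039553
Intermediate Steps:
V(K, t) = 16 - t/8 (V(K, t) = -(t - 128)/8 = -(-128 + t)/8 = 16 - t/8)
V(211, p(5) + (-21 - 1*0))/(-44244) = (16 - (9 + (-21 - 1*0))/8)/(-44244) = (16 - (9 + (-21 + 0))/8)*(-1/44244) = (16 - (9 - 21)/8)*(-1/44244) = (16 - ⅛*(-12))*(-1/44244) = (16 + 3/2)*(-1/44244) = (35/2)*(-1/44244) = -35/88488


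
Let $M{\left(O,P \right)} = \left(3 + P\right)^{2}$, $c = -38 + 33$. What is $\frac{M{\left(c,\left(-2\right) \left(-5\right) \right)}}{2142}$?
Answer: $\frac{169}{2142} \approx 0.078898$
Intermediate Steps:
$c = -5$
$\frac{M{\left(c,\left(-2\right) \left(-5\right) \right)}}{2142} = \frac{\left(3 - -10\right)^{2}}{2142} = \left(3 + 10\right)^{2} \cdot \frac{1}{2142} = 13^{2} \cdot \frac{1}{2142} = 169 \cdot \frac{1}{2142} = \frac{169}{2142}$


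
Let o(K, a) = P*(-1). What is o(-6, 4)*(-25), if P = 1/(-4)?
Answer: -25/4 ≈ -6.2500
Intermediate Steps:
P = -1/4 ≈ -0.25000
o(K, a) = 1/4 (o(K, a) = -1/4*(-1) = 1/4)
o(-6, 4)*(-25) = (1/4)*(-25) = -25/4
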